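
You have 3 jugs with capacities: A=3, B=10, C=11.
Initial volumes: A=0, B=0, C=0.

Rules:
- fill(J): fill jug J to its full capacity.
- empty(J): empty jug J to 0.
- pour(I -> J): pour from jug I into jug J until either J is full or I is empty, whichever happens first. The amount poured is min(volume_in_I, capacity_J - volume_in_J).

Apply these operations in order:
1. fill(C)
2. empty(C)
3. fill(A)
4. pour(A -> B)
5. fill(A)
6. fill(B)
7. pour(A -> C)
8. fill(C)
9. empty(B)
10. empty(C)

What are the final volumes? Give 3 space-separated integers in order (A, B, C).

Answer: 0 0 0

Derivation:
Step 1: fill(C) -> (A=0 B=0 C=11)
Step 2: empty(C) -> (A=0 B=0 C=0)
Step 3: fill(A) -> (A=3 B=0 C=0)
Step 4: pour(A -> B) -> (A=0 B=3 C=0)
Step 5: fill(A) -> (A=3 B=3 C=0)
Step 6: fill(B) -> (A=3 B=10 C=0)
Step 7: pour(A -> C) -> (A=0 B=10 C=3)
Step 8: fill(C) -> (A=0 B=10 C=11)
Step 9: empty(B) -> (A=0 B=0 C=11)
Step 10: empty(C) -> (A=0 B=0 C=0)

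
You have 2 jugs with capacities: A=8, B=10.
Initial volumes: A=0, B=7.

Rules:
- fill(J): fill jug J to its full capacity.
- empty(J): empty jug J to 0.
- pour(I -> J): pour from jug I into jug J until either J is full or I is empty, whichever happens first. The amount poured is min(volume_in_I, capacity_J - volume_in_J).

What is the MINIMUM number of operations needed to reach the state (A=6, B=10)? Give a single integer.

Answer: 5

Derivation:
BFS from (A=0, B=7). One shortest path:
  1. fill(A) -> (A=8 B=7)
  2. empty(B) -> (A=8 B=0)
  3. pour(A -> B) -> (A=0 B=8)
  4. fill(A) -> (A=8 B=8)
  5. pour(A -> B) -> (A=6 B=10)
Reached target in 5 moves.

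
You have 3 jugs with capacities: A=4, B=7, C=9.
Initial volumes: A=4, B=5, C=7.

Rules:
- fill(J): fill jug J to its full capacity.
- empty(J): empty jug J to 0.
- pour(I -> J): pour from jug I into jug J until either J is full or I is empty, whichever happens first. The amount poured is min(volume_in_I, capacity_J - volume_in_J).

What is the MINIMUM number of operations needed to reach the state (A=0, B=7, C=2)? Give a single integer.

BFS from (A=4, B=5, C=7). One shortest path:
  1. empty(C) -> (A=4 B=5 C=0)
  2. pour(A -> B) -> (A=2 B=7 C=0)
  3. pour(A -> C) -> (A=0 B=7 C=2)
Reached target in 3 moves.

Answer: 3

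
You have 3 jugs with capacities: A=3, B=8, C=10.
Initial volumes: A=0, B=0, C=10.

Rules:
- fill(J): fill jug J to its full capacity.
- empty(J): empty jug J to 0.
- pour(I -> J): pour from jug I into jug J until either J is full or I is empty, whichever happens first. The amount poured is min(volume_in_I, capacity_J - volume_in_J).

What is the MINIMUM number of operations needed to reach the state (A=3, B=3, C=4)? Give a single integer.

Answer: 3

Derivation:
BFS from (A=0, B=0, C=10). One shortest path:
  1. pour(C -> A) -> (A=3 B=0 C=7)
  2. pour(A -> B) -> (A=0 B=3 C=7)
  3. pour(C -> A) -> (A=3 B=3 C=4)
Reached target in 3 moves.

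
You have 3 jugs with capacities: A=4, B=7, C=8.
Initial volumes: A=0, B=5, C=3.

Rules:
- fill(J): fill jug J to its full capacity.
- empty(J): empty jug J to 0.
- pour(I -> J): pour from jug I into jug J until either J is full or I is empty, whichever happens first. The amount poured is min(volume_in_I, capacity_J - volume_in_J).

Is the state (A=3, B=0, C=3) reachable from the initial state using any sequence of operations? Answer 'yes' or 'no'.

Answer: yes

Derivation:
BFS from (A=0, B=5, C=3):
  1. fill(B) -> (A=0 B=7 C=3)
  2. pour(B -> A) -> (A=4 B=3 C=3)
  3. empty(A) -> (A=0 B=3 C=3)
  4. pour(B -> A) -> (A=3 B=0 C=3)
Target reached → yes.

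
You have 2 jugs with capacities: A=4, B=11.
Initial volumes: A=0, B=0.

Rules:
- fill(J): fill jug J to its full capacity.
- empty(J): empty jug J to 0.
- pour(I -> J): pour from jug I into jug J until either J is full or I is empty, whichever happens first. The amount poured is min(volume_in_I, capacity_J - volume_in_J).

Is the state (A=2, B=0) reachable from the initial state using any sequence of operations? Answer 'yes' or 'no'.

BFS from (A=0, B=0):
  1. fill(B) -> (A=0 B=11)
  2. pour(B -> A) -> (A=4 B=7)
  3. empty(A) -> (A=0 B=7)
  4. pour(B -> A) -> (A=4 B=3)
  5. empty(A) -> (A=0 B=3)
  6. pour(B -> A) -> (A=3 B=0)
  7. fill(B) -> (A=3 B=11)
  8. pour(B -> A) -> (A=4 B=10)
  9. empty(A) -> (A=0 B=10)
  10. pour(B -> A) -> (A=4 B=6)
  11. empty(A) -> (A=0 B=6)
  12. pour(B -> A) -> (A=4 B=2)
  13. empty(A) -> (A=0 B=2)
  14. pour(B -> A) -> (A=2 B=0)
Target reached → yes.

Answer: yes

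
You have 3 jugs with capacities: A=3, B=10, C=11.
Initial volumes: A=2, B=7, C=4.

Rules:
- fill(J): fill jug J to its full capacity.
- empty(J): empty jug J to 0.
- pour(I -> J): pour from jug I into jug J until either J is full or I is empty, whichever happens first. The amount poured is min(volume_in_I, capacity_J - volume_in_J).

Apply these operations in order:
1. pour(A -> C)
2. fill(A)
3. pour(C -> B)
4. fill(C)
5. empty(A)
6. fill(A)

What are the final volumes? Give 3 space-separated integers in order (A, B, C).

Answer: 3 10 11

Derivation:
Step 1: pour(A -> C) -> (A=0 B=7 C=6)
Step 2: fill(A) -> (A=3 B=7 C=6)
Step 3: pour(C -> B) -> (A=3 B=10 C=3)
Step 4: fill(C) -> (A=3 B=10 C=11)
Step 5: empty(A) -> (A=0 B=10 C=11)
Step 6: fill(A) -> (A=3 B=10 C=11)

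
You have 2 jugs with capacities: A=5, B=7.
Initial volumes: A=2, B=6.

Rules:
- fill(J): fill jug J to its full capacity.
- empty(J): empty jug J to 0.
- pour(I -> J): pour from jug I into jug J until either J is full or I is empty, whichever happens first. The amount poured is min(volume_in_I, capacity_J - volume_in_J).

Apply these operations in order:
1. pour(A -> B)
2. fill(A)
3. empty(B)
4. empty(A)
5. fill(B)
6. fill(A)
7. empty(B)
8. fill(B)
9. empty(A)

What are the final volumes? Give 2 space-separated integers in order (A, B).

Answer: 0 7

Derivation:
Step 1: pour(A -> B) -> (A=1 B=7)
Step 2: fill(A) -> (A=5 B=7)
Step 3: empty(B) -> (A=5 B=0)
Step 4: empty(A) -> (A=0 B=0)
Step 5: fill(B) -> (A=0 B=7)
Step 6: fill(A) -> (A=5 B=7)
Step 7: empty(B) -> (A=5 B=0)
Step 8: fill(B) -> (A=5 B=7)
Step 9: empty(A) -> (A=0 B=7)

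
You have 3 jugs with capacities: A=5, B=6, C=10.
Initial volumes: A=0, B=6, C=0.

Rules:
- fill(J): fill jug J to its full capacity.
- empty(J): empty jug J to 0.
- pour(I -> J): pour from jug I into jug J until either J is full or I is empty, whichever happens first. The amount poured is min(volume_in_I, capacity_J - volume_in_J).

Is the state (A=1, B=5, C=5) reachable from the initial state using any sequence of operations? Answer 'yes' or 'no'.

Answer: no

Derivation:
BFS explored all 282 reachable states.
Reachable set includes: (0,0,0), (0,0,1), (0,0,2), (0,0,3), (0,0,4), (0,0,5), (0,0,6), (0,0,7), (0,0,8), (0,0,9), (0,0,10), (0,1,0) ...
Target (A=1, B=5, C=5) not in reachable set → no.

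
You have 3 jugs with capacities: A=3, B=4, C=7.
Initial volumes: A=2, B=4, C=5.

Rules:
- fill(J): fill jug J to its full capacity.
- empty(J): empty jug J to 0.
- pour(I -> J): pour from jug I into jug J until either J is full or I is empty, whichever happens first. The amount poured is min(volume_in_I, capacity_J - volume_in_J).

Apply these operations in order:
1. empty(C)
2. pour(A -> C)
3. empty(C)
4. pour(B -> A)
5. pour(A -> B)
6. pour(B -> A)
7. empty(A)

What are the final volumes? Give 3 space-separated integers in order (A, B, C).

Answer: 0 1 0

Derivation:
Step 1: empty(C) -> (A=2 B=4 C=0)
Step 2: pour(A -> C) -> (A=0 B=4 C=2)
Step 3: empty(C) -> (A=0 B=4 C=0)
Step 4: pour(B -> A) -> (A=3 B=1 C=0)
Step 5: pour(A -> B) -> (A=0 B=4 C=0)
Step 6: pour(B -> A) -> (A=3 B=1 C=0)
Step 7: empty(A) -> (A=0 B=1 C=0)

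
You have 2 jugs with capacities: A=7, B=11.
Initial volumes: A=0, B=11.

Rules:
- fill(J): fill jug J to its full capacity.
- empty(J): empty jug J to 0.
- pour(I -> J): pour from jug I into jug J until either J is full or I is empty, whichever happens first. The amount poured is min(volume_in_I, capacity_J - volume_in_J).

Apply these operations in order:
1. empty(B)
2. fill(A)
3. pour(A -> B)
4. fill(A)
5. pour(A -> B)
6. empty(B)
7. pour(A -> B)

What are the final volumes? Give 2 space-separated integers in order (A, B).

Answer: 0 3

Derivation:
Step 1: empty(B) -> (A=0 B=0)
Step 2: fill(A) -> (A=7 B=0)
Step 3: pour(A -> B) -> (A=0 B=7)
Step 4: fill(A) -> (A=7 B=7)
Step 5: pour(A -> B) -> (A=3 B=11)
Step 6: empty(B) -> (A=3 B=0)
Step 7: pour(A -> B) -> (A=0 B=3)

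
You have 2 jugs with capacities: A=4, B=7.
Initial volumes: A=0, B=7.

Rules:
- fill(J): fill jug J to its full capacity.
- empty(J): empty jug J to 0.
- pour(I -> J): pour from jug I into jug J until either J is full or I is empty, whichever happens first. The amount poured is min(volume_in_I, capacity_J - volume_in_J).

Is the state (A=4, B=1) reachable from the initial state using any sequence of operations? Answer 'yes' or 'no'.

BFS from (A=0, B=7):
  1. fill(A) -> (A=4 B=7)
  2. empty(B) -> (A=4 B=0)
  3. pour(A -> B) -> (A=0 B=4)
  4. fill(A) -> (A=4 B=4)
  5. pour(A -> B) -> (A=1 B=7)
  6. empty(B) -> (A=1 B=0)
  7. pour(A -> B) -> (A=0 B=1)
  8. fill(A) -> (A=4 B=1)
Target reached → yes.

Answer: yes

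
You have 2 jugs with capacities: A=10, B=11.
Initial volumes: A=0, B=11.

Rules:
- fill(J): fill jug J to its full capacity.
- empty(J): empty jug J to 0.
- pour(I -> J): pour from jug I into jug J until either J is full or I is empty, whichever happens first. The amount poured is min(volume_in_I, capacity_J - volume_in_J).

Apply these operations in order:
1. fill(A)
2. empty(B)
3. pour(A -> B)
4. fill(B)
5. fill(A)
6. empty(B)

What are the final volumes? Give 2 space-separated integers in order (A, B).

Step 1: fill(A) -> (A=10 B=11)
Step 2: empty(B) -> (A=10 B=0)
Step 3: pour(A -> B) -> (A=0 B=10)
Step 4: fill(B) -> (A=0 B=11)
Step 5: fill(A) -> (A=10 B=11)
Step 6: empty(B) -> (A=10 B=0)

Answer: 10 0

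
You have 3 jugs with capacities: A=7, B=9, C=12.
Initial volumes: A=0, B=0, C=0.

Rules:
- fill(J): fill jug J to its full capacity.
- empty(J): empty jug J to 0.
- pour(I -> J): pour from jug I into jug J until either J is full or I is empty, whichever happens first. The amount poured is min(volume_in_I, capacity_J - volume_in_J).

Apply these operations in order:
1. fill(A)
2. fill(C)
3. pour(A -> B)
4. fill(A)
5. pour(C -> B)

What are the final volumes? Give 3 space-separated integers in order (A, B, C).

Step 1: fill(A) -> (A=7 B=0 C=0)
Step 2: fill(C) -> (A=7 B=0 C=12)
Step 3: pour(A -> B) -> (A=0 B=7 C=12)
Step 4: fill(A) -> (A=7 B=7 C=12)
Step 5: pour(C -> B) -> (A=7 B=9 C=10)

Answer: 7 9 10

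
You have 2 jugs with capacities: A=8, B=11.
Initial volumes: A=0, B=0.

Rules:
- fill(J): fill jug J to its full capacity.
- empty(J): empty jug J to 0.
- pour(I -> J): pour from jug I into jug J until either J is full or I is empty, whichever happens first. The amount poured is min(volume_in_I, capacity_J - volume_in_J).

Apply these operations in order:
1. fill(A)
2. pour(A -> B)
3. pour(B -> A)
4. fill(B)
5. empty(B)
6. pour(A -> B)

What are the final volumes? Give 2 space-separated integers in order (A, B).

Step 1: fill(A) -> (A=8 B=0)
Step 2: pour(A -> B) -> (A=0 B=8)
Step 3: pour(B -> A) -> (A=8 B=0)
Step 4: fill(B) -> (A=8 B=11)
Step 5: empty(B) -> (A=8 B=0)
Step 6: pour(A -> B) -> (A=0 B=8)

Answer: 0 8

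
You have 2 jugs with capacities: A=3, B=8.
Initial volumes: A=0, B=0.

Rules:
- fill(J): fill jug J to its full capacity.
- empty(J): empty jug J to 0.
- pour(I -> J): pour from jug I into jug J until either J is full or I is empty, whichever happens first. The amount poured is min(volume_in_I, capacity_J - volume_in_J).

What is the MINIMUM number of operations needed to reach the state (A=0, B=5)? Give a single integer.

BFS from (A=0, B=0). One shortest path:
  1. fill(B) -> (A=0 B=8)
  2. pour(B -> A) -> (A=3 B=5)
  3. empty(A) -> (A=0 B=5)
Reached target in 3 moves.

Answer: 3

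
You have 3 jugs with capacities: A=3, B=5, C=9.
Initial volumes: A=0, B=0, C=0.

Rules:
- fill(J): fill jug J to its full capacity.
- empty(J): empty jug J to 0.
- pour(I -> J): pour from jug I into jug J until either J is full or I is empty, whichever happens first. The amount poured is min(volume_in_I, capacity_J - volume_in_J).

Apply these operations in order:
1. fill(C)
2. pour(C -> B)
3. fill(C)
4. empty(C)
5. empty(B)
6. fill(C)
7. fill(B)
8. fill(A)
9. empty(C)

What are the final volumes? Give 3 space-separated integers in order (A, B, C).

Answer: 3 5 0

Derivation:
Step 1: fill(C) -> (A=0 B=0 C=9)
Step 2: pour(C -> B) -> (A=0 B=5 C=4)
Step 3: fill(C) -> (A=0 B=5 C=9)
Step 4: empty(C) -> (A=0 B=5 C=0)
Step 5: empty(B) -> (A=0 B=0 C=0)
Step 6: fill(C) -> (A=0 B=0 C=9)
Step 7: fill(B) -> (A=0 B=5 C=9)
Step 8: fill(A) -> (A=3 B=5 C=9)
Step 9: empty(C) -> (A=3 B=5 C=0)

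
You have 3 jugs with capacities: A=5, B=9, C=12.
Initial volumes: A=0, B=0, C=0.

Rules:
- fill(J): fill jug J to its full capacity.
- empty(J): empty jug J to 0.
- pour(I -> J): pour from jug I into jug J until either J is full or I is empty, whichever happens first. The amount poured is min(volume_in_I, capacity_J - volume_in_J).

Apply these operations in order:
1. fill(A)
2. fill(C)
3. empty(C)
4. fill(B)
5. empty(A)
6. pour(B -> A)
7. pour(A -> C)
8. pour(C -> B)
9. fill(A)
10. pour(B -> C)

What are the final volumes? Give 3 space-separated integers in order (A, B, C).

Step 1: fill(A) -> (A=5 B=0 C=0)
Step 2: fill(C) -> (A=5 B=0 C=12)
Step 3: empty(C) -> (A=5 B=0 C=0)
Step 4: fill(B) -> (A=5 B=9 C=0)
Step 5: empty(A) -> (A=0 B=9 C=0)
Step 6: pour(B -> A) -> (A=5 B=4 C=0)
Step 7: pour(A -> C) -> (A=0 B=4 C=5)
Step 8: pour(C -> B) -> (A=0 B=9 C=0)
Step 9: fill(A) -> (A=5 B=9 C=0)
Step 10: pour(B -> C) -> (A=5 B=0 C=9)

Answer: 5 0 9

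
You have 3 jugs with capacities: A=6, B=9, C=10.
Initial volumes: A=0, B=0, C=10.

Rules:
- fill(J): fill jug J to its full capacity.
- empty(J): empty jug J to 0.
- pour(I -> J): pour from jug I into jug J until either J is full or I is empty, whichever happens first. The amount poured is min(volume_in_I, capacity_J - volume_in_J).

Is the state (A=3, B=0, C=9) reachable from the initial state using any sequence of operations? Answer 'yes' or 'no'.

BFS from (A=0, B=0, C=10):
  1. fill(A) -> (A=6 B=0 C=10)
  2. empty(C) -> (A=6 B=0 C=0)
  3. pour(A -> B) -> (A=0 B=6 C=0)
  4. fill(A) -> (A=6 B=6 C=0)
  5. pour(A -> B) -> (A=3 B=9 C=0)
  6. pour(B -> C) -> (A=3 B=0 C=9)
Target reached → yes.

Answer: yes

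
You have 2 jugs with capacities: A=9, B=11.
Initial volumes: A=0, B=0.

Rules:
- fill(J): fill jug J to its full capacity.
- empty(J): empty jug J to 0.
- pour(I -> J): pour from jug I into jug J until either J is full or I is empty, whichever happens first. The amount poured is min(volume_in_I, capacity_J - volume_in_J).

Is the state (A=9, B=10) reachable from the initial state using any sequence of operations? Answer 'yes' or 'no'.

BFS from (A=0, B=0):
  1. fill(B) -> (A=0 B=11)
  2. pour(B -> A) -> (A=9 B=2)
  3. empty(A) -> (A=0 B=2)
  4. pour(B -> A) -> (A=2 B=0)
  5. fill(B) -> (A=2 B=11)
  6. pour(B -> A) -> (A=9 B=4)
  7. empty(A) -> (A=0 B=4)
  8. pour(B -> A) -> (A=4 B=0)
  9. fill(B) -> (A=4 B=11)
  10. pour(B -> A) -> (A=9 B=6)
  11. empty(A) -> (A=0 B=6)
  12. pour(B -> A) -> (A=6 B=0)
  13. fill(B) -> (A=6 B=11)
  14. pour(B -> A) -> (A=9 B=8)
  15. empty(A) -> (A=0 B=8)
  16. pour(B -> A) -> (A=8 B=0)
  17. fill(B) -> (A=8 B=11)
  18. pour(B -> A) -> (A=9 B=10)
Target reached → yes.

Answer: yes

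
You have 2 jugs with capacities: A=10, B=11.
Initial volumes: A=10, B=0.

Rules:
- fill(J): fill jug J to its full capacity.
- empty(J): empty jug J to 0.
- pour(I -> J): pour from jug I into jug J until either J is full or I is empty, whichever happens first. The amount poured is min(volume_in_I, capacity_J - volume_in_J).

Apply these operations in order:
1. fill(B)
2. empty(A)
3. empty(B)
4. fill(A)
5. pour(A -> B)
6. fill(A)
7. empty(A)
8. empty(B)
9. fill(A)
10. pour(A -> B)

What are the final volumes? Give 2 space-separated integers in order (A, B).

Step 1: fill(B) -> (A=10 B=11)
Step 2: empty(A) -> (A=0 B=11)
Step 3: empty(B) -> (A=0 B=0)
Step 4: fill(A) -> (A=10 B=0)
Step 5: pour(A -> B) -> (A=0 B=10)
Step 6: fill(A) -> (A=10 B=10)
Step 7: empty(A) -> (A=0 B=10)
Step 8: empty(B) -> (A=0 B=0)
Step 9: fill(A) -> (A=10 B=0)
Step 10: pour(A -> B) -> (A=0 B=10)

Answer: 0 10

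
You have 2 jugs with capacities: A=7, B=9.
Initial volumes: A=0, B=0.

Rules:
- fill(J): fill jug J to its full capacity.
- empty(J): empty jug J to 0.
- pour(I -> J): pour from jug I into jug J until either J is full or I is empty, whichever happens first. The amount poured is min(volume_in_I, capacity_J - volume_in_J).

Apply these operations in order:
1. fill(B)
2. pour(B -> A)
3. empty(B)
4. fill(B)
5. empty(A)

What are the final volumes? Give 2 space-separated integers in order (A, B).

Answer: 0 9

Derivation:
Step 1: fill(B) -> (A=0 B=9)
Step 2: pour(B -> A) -> (A=7 B=2)
Step 3: empty(B) -> (A=7 B=0)
Step 4: fill(B) -> (A=7 B=9)
Step 5: empty(A) -> (A=0 B=9)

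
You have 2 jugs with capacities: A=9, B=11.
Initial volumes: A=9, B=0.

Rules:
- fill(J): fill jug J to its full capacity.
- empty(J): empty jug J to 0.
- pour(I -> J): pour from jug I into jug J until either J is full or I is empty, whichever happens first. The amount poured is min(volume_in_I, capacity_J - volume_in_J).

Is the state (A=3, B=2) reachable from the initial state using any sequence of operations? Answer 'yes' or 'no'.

BFS explored all 40 reachable states.
Reachable set includes: (0,0), (0,1), (0,2), (0,3), (0,4), (0,5), (0,6), (0,7), (0,8), (0,9), (0,10), (0,11) ...
Target (A=3, B=2) not in reachable set → no.

Answer: no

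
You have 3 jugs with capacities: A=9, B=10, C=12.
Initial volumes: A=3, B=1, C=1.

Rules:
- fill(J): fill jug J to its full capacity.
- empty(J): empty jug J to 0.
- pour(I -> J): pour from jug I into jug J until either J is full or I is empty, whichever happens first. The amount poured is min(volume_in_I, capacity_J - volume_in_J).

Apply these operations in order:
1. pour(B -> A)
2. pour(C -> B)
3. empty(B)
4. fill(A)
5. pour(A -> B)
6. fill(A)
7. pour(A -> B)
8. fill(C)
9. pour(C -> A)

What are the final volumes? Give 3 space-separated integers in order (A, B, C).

Step 1: pour(B -> A) -> (A=4 B=0 C=1)
Step 2: pour(C -> B) -> (A=4 B=1 C=0)
Step 3: empty(B) -> (A=4 B=0 C=0)
Step 4: fill(A) -> (A=9 B=0 C=0)
Step 5: pour(A -> B) -> (A=0 B=9 C=0)
Step 6: fill(A) -> (A=9 B=9 C=0)
Step 7: pour(A -> B) -> (A=8 B=10 C=0)
Step 8: fill(C) -> (A=8 B=10 C=12)
Step 9: pour(C -> A) -> (A=9 B=10 C=11)

Answer: 9 10 11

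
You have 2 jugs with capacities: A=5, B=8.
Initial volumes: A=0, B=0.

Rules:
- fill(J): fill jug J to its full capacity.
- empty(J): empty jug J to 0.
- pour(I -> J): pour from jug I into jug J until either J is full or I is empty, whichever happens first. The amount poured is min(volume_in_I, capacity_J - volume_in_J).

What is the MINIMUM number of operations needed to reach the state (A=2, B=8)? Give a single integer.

BFS from (A=0, B=0). One shortest path:
  1. fill(A) -> (A=5 B=0)
  2. pour(A -> B) -> (A=0 B=5)
  3. fill(A) -> (A=5 B=5)
  4. pour(A -> B) -> (A=2 B=8)
Reached target in 4 moves.

Answer: 4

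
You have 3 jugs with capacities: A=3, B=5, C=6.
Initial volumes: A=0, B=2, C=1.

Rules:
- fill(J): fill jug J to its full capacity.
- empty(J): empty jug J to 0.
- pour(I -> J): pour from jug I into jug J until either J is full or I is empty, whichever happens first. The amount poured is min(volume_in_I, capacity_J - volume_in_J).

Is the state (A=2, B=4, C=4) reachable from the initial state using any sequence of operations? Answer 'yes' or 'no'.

Answer: no

Derivation:
BFS explored all 128 reachable states.
Reachable set includes: (0,0,0), (0,0,1), (0,0,2), (0,0,3), (0,0,4), (0,0,5), (0,0,6), (0,1,0), (0,1,1), (0,1,2), (0,1,3), (0,1,4) ...
Target (A=2, B=4, C=4) not in reachable set → no.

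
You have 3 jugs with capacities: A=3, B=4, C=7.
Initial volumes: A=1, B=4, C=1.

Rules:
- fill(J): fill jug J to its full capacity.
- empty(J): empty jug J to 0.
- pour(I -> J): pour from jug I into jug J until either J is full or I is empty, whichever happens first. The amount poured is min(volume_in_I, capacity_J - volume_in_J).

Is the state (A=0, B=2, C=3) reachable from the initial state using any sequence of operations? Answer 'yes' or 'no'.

Answer: yes

Derivation:
BFS from (A=1, B=4, C=1):
  1. empty(C) -> (A=1 B=4 C=0)
  2. pour(B -> A) -> (A=3 B=2 C=0)
  3. pour(A -> C) -> (A=0 B=2 C=3)
Target reached → yes.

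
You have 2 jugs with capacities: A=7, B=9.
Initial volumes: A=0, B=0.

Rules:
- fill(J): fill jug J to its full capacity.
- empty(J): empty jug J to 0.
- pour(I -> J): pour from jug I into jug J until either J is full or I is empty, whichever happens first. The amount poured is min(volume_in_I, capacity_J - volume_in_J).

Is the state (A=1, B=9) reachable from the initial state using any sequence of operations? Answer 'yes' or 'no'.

Answer: yes

Derivation:
BFS from (A=0, B=0):
  1. fill(A) -> (A=7 B=0)
  2. pour(A -> B) -> (A=0 B=7)
  3. fill(A) -> (A=7 B=7)
  4. pour(A -> B) -> (A=5 B=9)
  5. empty(B) -> (A=5 B=0)
  6. pour(A -> B) -> (A=0 B=5)
  7. fill(A) -> (A=7 B=5)
  8. pour(A -> B) -> (A=3 B=9)
  9. empty(B) -> (A=3 B=0)
  10. pour(A -> B) -> (A=0 B=3)
  11. fill(A) -> (A=7 B=3)
  12. pour(A -> B) -> (A=1 B=9)
Target reached → yes.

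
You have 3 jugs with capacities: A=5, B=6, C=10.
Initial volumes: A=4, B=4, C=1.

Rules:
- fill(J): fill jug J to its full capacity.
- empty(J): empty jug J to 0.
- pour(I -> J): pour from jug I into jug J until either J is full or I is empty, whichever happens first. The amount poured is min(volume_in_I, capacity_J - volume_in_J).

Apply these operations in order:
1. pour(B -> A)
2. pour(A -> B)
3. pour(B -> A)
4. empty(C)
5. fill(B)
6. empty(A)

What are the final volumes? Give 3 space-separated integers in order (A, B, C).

Step 1: pour(B -> A) -> (A=5 B=3 C=1)
Step 2: pour(A -> B) -> (A=2 B=6 C=1)
Step 3: pour(B -> A) -> (A=5 B=3 C=1)
Step 4: empty(C) -> (A=5 B=3 C=0)
Step 5: fill(B) -> (A=5 B=6 C=0)
Step 6: empty(A) -> (A=0 B=6 C=0)

Answer: 0 6 0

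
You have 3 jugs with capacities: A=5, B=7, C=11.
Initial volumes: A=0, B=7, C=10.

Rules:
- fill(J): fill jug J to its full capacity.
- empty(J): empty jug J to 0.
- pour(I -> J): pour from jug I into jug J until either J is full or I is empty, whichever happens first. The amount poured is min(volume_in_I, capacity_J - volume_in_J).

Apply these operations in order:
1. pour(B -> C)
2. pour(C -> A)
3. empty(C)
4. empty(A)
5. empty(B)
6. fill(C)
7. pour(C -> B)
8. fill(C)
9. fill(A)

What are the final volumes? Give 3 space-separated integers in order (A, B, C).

Step 1: pour(B -> C) -> (A=0 B=6 C=11)
Step 2: pour(C -> A) -> (A=5 B=6 C=6)
Step 3: empty(C) -> (A=5 B=6 C=0)
Step 4: empty(A) -> (A=0 B=6 C=0)
Step 5: empty(B) -> (A=0 B=0 C=0)
Step 6: fill(C) -> (A=0 B=0 C=11)
Step 7: pour(C -> B) -> (A=0 B=7 C=4)
Step 8: fill(C) -> (A=0 B=7 C=11)
Step 9: fill(A) -> (A=5 B=7 C=11)

Answer: 5 7 11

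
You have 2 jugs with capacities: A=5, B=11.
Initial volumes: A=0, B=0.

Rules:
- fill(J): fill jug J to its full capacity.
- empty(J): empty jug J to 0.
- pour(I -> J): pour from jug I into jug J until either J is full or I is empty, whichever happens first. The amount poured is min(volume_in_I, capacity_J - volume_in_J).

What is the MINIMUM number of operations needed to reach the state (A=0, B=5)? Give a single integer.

Answer: 2

Derivation:
BFS from (A=0, B=0). One shortest path:
  1. fill(A) -> (A=5 B=0)
  2. pour(A -> B) -> (A=0 B=5)
Reached target in 2 moves.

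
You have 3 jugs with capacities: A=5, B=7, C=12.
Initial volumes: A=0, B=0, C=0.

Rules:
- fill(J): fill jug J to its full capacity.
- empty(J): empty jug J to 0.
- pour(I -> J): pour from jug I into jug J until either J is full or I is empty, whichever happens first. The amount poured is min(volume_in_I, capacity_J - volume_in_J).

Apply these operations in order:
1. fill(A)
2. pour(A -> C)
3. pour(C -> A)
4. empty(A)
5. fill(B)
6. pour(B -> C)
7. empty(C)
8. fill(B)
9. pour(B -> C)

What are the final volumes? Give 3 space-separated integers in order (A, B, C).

Step 1: fill(A) -> (A=5 B=0 C=0)
Step 2: pour(A -> C) -> (A=0 B=0 C=5)
Step 3: pour(C -> A) -> (A=5 B=0 C=0)
Step 4: empty(A) -> (A=0 B=0 C=0)
Step 5: fill(B) -> (A=0 B=7 C=0)
Step 6: pour(B -> C) -> (A=0 B=0 C=7)
Step 7: empty(C) -> (A=0 B=0 C=0)
Step 8: fill(B) -> (A=0 B=7 C=0)
Step 9: pour(B -> C) -> (A=0 B=0 C=7)

Answer: 0 0 7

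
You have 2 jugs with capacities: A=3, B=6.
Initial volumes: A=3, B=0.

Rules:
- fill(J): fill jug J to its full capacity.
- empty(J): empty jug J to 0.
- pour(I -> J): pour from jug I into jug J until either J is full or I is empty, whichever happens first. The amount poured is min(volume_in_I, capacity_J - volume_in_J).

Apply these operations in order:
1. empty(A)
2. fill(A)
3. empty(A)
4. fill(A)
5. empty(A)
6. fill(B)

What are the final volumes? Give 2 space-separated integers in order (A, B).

Answer: 0 6

Derivation:
Step 1: empty(A) -> (A=0 B=0)
Step 2: fill(A) -> (A=3 B=0)
Step 3: empty(A) -> (A=0 B=0)
Step 4: fill(A) -> (A=3 B=0)
Step 5: empty(A) -> (A=0 B=0)
Step 6: fill(B) -> (A=0 B=6)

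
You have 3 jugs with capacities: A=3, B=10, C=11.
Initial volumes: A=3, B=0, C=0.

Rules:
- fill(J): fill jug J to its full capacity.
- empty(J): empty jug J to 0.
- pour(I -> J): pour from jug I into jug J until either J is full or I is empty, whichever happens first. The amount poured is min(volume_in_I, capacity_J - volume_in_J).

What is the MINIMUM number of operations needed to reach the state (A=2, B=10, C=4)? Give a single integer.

Answer: 6

Derivation:
BFS from (A=3, B=0, C=0). One shortest path:
  1. fill(B) -> (A=3 B=10 C=0)
  2. pour(B -> C) -> (A=3 B=0 C=10)
  3. pour(A -> B) -> (A=0 B=3 C=10)
  4. fill(A) -> (A=3 B=3 C=10)
  5. pour(A -> C) -> (A=2 B=3 C=11)
  6. pour(C -> B) -> (A=2 B=10 C=4)
Reached target in 6 moves.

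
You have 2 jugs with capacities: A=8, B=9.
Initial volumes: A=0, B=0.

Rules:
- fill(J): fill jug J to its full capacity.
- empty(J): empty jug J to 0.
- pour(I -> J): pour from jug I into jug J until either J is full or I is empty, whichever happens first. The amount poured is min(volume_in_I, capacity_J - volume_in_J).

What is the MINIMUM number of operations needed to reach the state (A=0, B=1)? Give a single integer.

Answer: 3

Derivation:
BFS from (A=0, B=0). One shortest path:
  1. fill(B) -> (A=0 B=9)
  2. pour(B -> A) -> (A=8 B=1)
  3. empty(A) -> (A=0 B=1)
Reached target in 3 moves.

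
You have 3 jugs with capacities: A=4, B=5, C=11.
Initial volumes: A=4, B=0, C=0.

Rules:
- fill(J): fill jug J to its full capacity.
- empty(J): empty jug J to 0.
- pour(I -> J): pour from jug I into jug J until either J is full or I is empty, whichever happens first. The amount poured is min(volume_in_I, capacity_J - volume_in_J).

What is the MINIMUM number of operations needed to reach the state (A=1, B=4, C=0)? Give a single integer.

BFS from (A=4, B=0, C=0). One shortest path:
  1. empty(A) -> (A=0 B=0 C=0)
  2. fill(B) -> (A=0 B=5 C=0)
  3. pour(B -> A) -> (A=4 B=1 C=0)
  4. pour(A -> C) -> (A=0 B=1 C=4)
  5. pour(B -> A) -> (A=1 B=0 C=4)
  6. pour(C -> B) -> (A=1 B=4 C=0)
Reached target in 6 moves.

Answer: 6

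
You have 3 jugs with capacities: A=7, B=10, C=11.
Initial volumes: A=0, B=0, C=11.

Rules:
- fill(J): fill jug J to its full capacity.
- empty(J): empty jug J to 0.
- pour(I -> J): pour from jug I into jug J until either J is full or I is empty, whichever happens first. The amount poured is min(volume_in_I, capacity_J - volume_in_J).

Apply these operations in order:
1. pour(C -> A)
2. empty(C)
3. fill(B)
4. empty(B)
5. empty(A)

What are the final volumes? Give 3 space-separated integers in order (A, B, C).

Answer: 0 0 0

Derivation:
Step 1: pour(C -> A) -> (A=7 B=0 C=4)
Step 2: empty(C) -> (A=7 B=0 C=0)
Step 3: fill(B) -> (A=7 B=10 C=0)
Step 4: empty(B) -> (A=7 B=0 C=0)
Step 5: empty(A) -> (A=0 B=0 C=0)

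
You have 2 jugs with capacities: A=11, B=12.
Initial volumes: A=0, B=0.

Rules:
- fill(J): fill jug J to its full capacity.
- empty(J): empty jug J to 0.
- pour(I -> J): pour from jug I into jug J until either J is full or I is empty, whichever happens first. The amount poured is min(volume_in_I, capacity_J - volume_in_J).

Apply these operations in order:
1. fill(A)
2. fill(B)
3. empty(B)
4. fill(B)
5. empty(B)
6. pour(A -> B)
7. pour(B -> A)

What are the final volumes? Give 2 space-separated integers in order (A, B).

Answer: 11 0

Derivation:
Step 1: fill(A) -> (A=11 B=0)
Step 2: fill(B) -> (A=11 B=12)
Step 3: empty(B) -> (A=11 B=0)
Step 4: fill(B) -> (A=11 B=12)
Step 5: empty(B) -> (A=11 B=0)
Step 6: pour(A -> B) -> (A=0 B=11)
Step 7: pour(B -> A) -> (A=11 B=0)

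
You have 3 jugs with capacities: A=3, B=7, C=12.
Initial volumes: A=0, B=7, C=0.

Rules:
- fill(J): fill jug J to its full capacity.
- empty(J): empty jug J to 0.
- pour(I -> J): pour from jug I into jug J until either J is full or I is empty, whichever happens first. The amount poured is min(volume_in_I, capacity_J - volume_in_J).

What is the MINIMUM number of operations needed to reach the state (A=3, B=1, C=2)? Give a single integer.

Answer: 8

Derivation:
BFS from (A=0, B=7, C=0). One shortest path:
  1. empty(B) -> (A=0 B=0 C=0)
  2. fill(C) -> (A=0 B=0 C=12)
  3. pour(C -> A) -> (A=3 B=0 C=9)
  4. empty(A) -> (A=0 B=0 C=9)
  5. pour(C -> B) -> (A=0 B=7 C=2)
  6. pour(B -> A) -> (A=3 B=4 C=2)
  7. empty(A) -> (A=0 B=4 C=2)
  8. pour(B -> A) -> (A=3 B=1 C=2)
Reached target in 8 moves.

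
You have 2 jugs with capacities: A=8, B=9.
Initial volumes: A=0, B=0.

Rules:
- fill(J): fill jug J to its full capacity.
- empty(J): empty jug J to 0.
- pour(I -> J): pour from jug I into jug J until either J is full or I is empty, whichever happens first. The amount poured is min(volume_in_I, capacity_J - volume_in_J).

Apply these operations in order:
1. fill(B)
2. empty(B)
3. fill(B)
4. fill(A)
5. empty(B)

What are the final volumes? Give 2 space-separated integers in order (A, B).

Answer: 8 0

Derivation:
Step 1: fill(B) -> (A=0 B=9)
Step 2: empty(B) -> (A=0 B=0)
Step 3: fill(B) -> (A=0 B=9)
Step 4: fill(A) -> (A=8 B=9)
Step 5: empty(B) -> (A=8 B=0)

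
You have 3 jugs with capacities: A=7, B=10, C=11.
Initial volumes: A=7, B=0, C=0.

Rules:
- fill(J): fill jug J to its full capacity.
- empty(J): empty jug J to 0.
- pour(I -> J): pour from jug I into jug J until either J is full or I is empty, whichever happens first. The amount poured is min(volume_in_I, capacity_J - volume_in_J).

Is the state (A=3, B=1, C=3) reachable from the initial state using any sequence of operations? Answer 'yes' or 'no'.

BFS explored all 516 reachable states.
Reachable set includes: (0,0,0), (0,0,1), (0,0,2), (0,0,3), (0,0,4), (0,0,5), (0,0,6), (0,0,7), (0,0,8), (0,0,9), (0,0,10), (0,0,11) ...
Target (A=3, B=1, C=3) not in reachable set → no.

Answer: no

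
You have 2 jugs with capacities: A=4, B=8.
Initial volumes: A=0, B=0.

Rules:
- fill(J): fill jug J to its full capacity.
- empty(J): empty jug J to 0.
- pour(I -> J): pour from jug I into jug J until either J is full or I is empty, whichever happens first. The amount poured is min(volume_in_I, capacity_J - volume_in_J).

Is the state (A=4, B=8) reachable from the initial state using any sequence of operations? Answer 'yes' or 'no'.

BFS from (A=0, B=0):
  1. fill(A) -> (A=4 B=0)
  2. fill(B) -> (A=4 B=8)
Target reached → yes.

Answer: yes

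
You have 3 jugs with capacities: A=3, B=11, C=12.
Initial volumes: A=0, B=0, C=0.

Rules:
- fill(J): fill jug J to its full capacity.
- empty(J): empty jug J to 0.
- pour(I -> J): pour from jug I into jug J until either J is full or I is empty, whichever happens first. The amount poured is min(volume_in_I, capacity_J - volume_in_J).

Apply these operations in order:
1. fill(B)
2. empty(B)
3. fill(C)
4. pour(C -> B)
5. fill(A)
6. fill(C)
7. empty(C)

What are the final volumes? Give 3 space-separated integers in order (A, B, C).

Answer: 3 11 0

Derivation:
Step 1: fill(B) -> (A=0 B=11 C=0)
Step 2: empty(B) -> (A=0 B=0 C=0)
Step 3: fill(C) -> (A=0 B=0 C=12)
Step 4: pour(C -> B) -> (A=0 B=11 C=1)
Step 5: fill(A) -> (A=3 B=11 C=1)
Step 6: fill(C) -> (A=3 B=11 C=12)
Step 7: empty(C) -> (A=3 B=11 C=0)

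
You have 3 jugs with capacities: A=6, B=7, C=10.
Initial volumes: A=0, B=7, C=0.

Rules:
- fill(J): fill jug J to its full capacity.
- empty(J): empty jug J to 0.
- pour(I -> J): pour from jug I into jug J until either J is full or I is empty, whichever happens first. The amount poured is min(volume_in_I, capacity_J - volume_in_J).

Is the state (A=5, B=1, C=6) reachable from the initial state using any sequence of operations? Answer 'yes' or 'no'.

BFS explored all 346 reachable states.
Reachable set includes: (0,0,0), (0,0,1), (0,0,2), (0,0,3), (0,0,4), (0,0,5), (0,0,6), (0,0,7), (0,0,8), (0,0,9), (0,0,10), (0,1,0) ...
Target (A=5, B=1, C=6) not in reachable set → no.

Answer: no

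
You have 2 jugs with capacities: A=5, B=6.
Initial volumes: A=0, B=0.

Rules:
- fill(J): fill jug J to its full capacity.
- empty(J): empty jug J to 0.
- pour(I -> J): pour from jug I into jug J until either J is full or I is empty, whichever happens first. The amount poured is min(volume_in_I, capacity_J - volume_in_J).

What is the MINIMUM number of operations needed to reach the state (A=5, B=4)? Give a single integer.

BFS from (A=0, B=0). One shortest path:
  1. fill(A) -> (A=5 B=0)
  2. pour(A -> B) -> (A=0 B=5)
  3. fill(A) -> (A=5 B=5)
  4. pour(A -> B) -> (A=4 B=6)
  5. empty(B) -> (A=4 B=0)
  6. pour(A -> B) -> (A=0 B=4)
  7. fill(A) -> (A=5 B=4)
Reached target in 7 moves.

Answer: 7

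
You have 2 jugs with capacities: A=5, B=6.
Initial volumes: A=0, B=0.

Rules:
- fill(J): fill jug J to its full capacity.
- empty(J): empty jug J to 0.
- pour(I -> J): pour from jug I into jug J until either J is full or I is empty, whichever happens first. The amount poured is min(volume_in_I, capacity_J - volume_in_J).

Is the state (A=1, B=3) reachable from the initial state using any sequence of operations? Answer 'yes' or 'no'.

BFS explored all 22 reachable states.
Reachable set includes: (0,0), (0,1), (0,2), (0,3), (0,4), (0,5), (0,6), (1,0), (1,6), (2,0), (2,6), (3,0) ...
Target (A=1, B=3) not in reachable set → no.

Answer: no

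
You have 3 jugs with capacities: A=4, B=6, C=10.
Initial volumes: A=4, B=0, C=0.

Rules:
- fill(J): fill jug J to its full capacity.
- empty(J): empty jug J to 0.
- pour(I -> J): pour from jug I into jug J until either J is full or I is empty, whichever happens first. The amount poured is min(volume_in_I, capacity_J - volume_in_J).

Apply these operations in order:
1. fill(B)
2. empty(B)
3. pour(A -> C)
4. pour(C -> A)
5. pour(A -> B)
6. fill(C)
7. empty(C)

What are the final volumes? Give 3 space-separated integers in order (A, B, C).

Answer: 0 4 0

Derivation:
Step 1: fill(B) -> (A=4 B=6 C=0)
Step 2: empty(B) -> (A=4 B=0 C=0)
Step 3: pour(A -> C) -> (A=0 B=0 C=4)
Step 4: pour(C -> A) -> (A=4 B=0 C=0)
Step 5: pour(A -> B) -> (A=0 B=4 C=0)
Step 6: fill(C) -> (A=0 B=4 C=10)
Step 7: empty(C) -> (A=0 B=4 C=0)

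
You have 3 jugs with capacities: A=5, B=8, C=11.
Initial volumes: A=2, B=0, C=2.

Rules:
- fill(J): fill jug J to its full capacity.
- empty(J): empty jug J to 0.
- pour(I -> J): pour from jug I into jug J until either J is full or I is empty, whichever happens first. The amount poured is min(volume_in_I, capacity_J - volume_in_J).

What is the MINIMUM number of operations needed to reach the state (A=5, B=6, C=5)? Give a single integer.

Answer: 6

Derivation:
BFS from (A=2, B=0, C=2). One shortest path:
  1. empty(A) -> (A=0 B=0 C=2)
  2. fill(C) -> (A=0 B=0 C=11)
  3. pour(C -> A) -> (A=5 B=0 C=6)
  4. pour(C -> B) -> (A=5 B=6 C=0)
  5. pour(A -> C) -> (A=0 B=6 C=5)
  6. fill(A) -> (A=5 B=6 C=5)
Reached target in 6 moves.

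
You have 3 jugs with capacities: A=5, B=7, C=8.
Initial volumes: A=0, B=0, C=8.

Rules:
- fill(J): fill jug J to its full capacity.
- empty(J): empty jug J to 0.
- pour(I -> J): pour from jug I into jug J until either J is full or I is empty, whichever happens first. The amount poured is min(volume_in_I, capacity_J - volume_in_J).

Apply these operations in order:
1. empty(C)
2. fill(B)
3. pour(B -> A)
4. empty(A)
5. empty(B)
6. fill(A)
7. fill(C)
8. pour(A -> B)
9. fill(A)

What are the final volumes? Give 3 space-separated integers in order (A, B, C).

Answer: 5 5 8

Derivation:
Step 1: empty(C) -> (A=0 B=0 C=0)
Step 2: fill(B) -> (A=0 B=7 C=0)
Step 3: pour(B -> A) -> (A=5 B=2 C=0)
Step 4: empty(A) -> (A=0 B=2 C=0)
Step 5: empty(B) -> (A=0 B=0 C=0)
Step 6: fill(A) -> (A=5 B=0 C=0)
Step 7: fill(C) -> (A=5 B=0 C=8)
Step 8: pour(A -> B) -> (A=0 B=5 C=8)
Step 9: fill(A) -> (A=5 B=5 C=8)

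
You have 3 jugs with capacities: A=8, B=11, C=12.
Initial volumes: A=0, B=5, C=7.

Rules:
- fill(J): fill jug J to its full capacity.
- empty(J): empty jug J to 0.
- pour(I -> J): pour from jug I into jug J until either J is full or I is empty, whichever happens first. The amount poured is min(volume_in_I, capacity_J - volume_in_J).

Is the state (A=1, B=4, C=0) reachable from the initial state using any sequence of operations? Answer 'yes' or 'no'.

BFS from (A=0, B=5, C=7):
  1. fill(A) -> (A=8 B=5 C=7)
  2. empty(C) -> (A=8 B=5 C=0)
  3. pour(A -> C) -> (A=0 B=5 C=8)
  4. pour(B -> C) -> (A=0 B=1 C=12)
  5. pour(C -> A) -> (A=8 B=1 C=4)
  6. empty(A) -> (A=0 B=1 C=4)
  7. pour(B -> A) -> (A=1 B=0 C=4)
  8. pour(C -> B) -> (A=1 B=4 C=0)
Target reached → yes.

Answer: yes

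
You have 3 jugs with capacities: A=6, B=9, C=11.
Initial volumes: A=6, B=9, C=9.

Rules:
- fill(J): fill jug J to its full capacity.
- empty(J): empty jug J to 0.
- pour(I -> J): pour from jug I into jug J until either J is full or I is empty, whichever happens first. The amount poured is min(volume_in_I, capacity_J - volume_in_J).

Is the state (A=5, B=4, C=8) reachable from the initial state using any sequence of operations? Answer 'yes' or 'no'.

Answer: no

Derivation:
BFS explored all 440 reachable states.
Reachable set includes: (0,0,0), (0,0,1), (0,0,2), (0,0,3), (0,0,4), (0,0,5), (0,0,6), (0,0,7), (0,0,8), (0,0,9), (0,0,10), (0,0,11) ...
Target (A=5, B=4, C=8) not in reachable set → no.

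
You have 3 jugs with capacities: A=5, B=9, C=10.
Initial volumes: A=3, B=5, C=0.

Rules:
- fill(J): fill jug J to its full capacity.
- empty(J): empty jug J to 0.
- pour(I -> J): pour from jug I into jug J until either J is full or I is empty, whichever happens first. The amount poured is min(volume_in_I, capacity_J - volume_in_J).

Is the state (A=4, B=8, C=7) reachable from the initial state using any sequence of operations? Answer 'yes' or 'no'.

BFS explored all 372 reachable states.
Reachable set includes: (0,0,0), (0,0,1), (0,0,2), (0,0,3), (0,0,4), (0,0,5), (0,0,6), (0,0,7), (0,0,8), (0,0,9), (0,0,10), (0,1,0) ...
Target (A=4, B=8, C=7) not in reachable set → no.

Answer: no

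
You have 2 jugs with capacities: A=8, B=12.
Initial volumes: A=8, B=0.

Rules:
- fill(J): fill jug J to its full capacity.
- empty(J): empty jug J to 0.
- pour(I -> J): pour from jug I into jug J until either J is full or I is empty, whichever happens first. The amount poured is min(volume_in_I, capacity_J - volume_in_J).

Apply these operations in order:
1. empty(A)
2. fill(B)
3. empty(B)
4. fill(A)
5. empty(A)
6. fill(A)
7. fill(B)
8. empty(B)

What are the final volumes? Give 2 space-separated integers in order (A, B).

Answer: 8 0

Derivation:
Step 1: empty(A) -> (A=0 B=0)
Step 2: fill(B) -> (A=0 B=12)
Step 3: empty(B) -> (A=0 B=0)
Step 4: fill(A) -> (A=8 B=0)
Step 5: empty(A) -> (A=0 B=0)
Step 6: fill(A) -> (A=8 B=0)
Step 7: fill(B) -> (A=8 B=12)
Step 8: empty(B) -> (A=8 B=0)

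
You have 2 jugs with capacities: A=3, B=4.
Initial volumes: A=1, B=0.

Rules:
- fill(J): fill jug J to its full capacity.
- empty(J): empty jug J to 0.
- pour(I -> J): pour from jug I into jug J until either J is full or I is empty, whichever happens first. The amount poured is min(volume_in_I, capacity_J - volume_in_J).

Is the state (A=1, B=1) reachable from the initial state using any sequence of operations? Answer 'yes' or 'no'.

BFS explored all 14 reachable states.
Reachable set includes: (0,0), (0,1), (0,2), (0,3), (0,4), (1,0), (1,4), (2,0), (2,4), (3,0), (3,1), (3,2) ...
Target (A=1, B=1) not in reachable set → no.

Answer: no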